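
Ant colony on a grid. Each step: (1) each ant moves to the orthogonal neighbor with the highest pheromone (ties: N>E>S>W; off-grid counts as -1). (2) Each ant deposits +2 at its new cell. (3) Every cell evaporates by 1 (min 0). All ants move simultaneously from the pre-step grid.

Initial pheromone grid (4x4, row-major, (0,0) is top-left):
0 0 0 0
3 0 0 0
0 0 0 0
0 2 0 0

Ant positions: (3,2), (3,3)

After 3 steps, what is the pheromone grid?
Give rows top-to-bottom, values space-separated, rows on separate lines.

After step 1: ants at (3,1),(2,3)
  0 0 0 0
  2 0 0 0
  0 0 0 1
  0 3 0 0
After step 2: ants at (2,1),(1,3)
  0 0 0 0
  1 0 0 1
  0 1 0 0
  0 2 0 0
After step 3: ants at (3,1),(0,3)
  0 0 0 1
  0 0 0 0
  0 0 0 0
  0 3 0 0

0 0 0 1
0 0 0 0
0 0 0 0
0 3 0 0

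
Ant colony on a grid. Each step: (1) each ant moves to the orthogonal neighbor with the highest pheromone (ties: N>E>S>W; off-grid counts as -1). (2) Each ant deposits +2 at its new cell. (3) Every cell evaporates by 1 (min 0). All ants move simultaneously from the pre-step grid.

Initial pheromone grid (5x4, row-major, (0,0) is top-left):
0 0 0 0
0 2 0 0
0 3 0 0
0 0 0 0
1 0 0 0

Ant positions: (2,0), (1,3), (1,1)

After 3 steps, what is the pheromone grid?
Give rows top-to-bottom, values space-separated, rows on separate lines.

After step 1: ants at (2,1),(0,3),(2,1)
  0 0 0 1
  0 1 0 0
  0 6 0 0
  0 0 0 0
  0 0 0 0
After step 2: ants at (1,1),(1,3),(1,1)
  0 0 0 0
  0 4 0 1
  0 5 0 0
  0 0 0 0
  0 0 0 0
After step 3: ants at (2,1),(0,3),(2,1)
  0 0 0 1
  0 3 0 0
  0 8 0 0
  0 0 0 0
  0 0 0 0

0 0 0 1
0 3 0 0
0 8 0 0
0 0 0 0
0 0 0 0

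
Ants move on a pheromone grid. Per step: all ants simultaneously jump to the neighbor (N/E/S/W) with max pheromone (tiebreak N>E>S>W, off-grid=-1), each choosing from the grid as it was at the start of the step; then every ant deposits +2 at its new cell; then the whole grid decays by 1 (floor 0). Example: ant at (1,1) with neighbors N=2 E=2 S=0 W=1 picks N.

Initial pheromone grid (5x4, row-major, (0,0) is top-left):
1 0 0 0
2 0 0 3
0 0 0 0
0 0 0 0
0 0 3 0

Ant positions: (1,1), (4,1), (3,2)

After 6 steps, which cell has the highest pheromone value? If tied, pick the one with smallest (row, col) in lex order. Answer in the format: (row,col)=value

Step 1: ant0:(1,1)->W->(1,0) | ant1:(4,1)->E->(4,2) | ant2:(3,2)->S->(4,2)
  grid max=6 at (4,2)
Step 2: ant0:(1,0)->N->(0,0) | ant1:(4,2)->N->(3,2) | ant2:(4,2)->N->(3,2)
  grid max=5 at (4,2)
Step 3: ant0:(0,0)->S->(1,0) | ant1:(3,2)->S->(4,2) | ant2:(3,2)->S->(4,2)
  grid max=8 at (4,2)
Step 4: ant0:(1,0)->N->(0,0) | ant1:(4,2)->N->(3,2) | ant2:(4,2)->N->(3,2)
  grid max=7 at (4,2)
Step 5: ant0:(0,0)->S->(1,0) | ant1:(3,2)->S->(4,2) | ant2:(3,2)->S->(4,2)
  grid max=10 at (4,2)
Step 6: ant0:(1,0)->N->(0,0) | ant1:(4,2)->N->(3,2) | ant2:(4,2)->N->(3,2)
  grid max=9 at (4,2)
Final grid:
  1 0 0 0
  2 0 0 0
  0 0 0 0
  0 0 7 0
  0 0 9 0
Max pheromone 9 at (4,2)

Answer: (4,2)=9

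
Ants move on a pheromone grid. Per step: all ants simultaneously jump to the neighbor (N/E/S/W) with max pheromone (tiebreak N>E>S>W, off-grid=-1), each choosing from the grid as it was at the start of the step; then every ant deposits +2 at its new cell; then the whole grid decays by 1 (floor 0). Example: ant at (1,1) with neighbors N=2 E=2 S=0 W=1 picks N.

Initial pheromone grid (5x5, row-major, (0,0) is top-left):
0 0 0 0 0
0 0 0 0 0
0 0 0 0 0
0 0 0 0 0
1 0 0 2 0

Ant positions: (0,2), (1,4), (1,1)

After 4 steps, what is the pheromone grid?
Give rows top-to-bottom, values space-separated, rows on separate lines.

After step 1: ants at (0,3),(0,4),(0,1)
  0 1 0 1 1
  0 0 0 0 0
  0 0 0 0 0
  0 0 0 0 0
  0 0 0 1 0
After step 2: ants at (0,4),(0,3),(0,2)
  0 0 1 2 2
  0 0 0 0 0
  0 0 0 0 0
  0 0 0 0 0
  0 0 0 0 0
After step 3: ants at (0,3),(0,4),(0,3)
  0 0 0 5 3
  0 0 0 0 0
  0 0 0 0 0
  0 0 0 0 0
  0 0 0 0 0
After step 4: ants at (0,4),(0,3),(0,4)
  0 0 0 6 6
  0 0 0 0 0
  0 0 0 0 0
  0 0 0 0 0
  0 0 0 0 0

0 0 0 6 6
0 0 0 0 0
0 0 0 0 0
0 0 0 0 0
0 0 0 0 0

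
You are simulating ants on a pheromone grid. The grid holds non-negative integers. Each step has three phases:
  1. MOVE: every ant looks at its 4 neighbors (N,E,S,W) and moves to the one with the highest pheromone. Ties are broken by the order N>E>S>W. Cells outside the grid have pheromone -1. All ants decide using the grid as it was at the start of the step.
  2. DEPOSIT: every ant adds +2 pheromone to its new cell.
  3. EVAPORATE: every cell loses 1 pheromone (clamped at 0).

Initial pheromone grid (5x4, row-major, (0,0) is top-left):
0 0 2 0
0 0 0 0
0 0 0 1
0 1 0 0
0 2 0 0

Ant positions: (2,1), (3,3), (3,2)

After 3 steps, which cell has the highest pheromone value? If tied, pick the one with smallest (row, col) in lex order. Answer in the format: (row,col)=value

Answer: (3,1)=6

Derivation:
Step 1: ant0:(2,1)->S->(3,1) | ant1:(3,3)->N->(2,3) | ant2:(3,2)->W->(3,1)
  grid max=4 at (3,1)
Step 2: ant0:(3,1)->S->(4,1) | ant1:(2,3)->N->(1,3) | ant2:(3,1)->S->(4,1)
  grid max=4 at (4,1)
Step 3: ant0:(4,1)->N->(3,1) | ant1:(1,3)->S->(2,3) | ant2:(4,1)->N->(3,1)
  grid max=6 at (3,1)
Final grid:
  0 0 0 0
  0 0 0 0
  0 0 0 2
  0 6 0 0
  0 3 0 0
Max pheromone 6 at (3,1)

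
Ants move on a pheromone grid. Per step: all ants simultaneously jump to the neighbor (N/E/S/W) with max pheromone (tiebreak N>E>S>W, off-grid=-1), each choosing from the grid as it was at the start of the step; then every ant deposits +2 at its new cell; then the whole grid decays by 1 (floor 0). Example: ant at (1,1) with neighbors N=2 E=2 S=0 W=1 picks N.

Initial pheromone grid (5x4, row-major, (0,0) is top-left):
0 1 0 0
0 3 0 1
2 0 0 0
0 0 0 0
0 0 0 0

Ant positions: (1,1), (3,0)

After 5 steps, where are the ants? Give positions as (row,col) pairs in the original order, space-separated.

Step 1: ant0:(1,1)->N->(0,1) | ant1:(3,0)->N->(2,0)
  grid max=3 at (2,0)
Step 2: ant0:(0,1)->S->(1,1) | ant1:(2,0)->N->(1,0)
  grid max=3 at (1,1)
Step 3: ant0:(1,1)->N->(0,1) | ant1:(1,0)->E->(1,1)
  grid max=4 at (1,1)
Step 4: ant0:(0,1)->S->(1,1) | ant1:(1,1)->N->(0,1)
  grid max=5 at (1,1)
Step 5: ant0:(1,1)->N->(0,1) | ant1:(0,1)->S->(1,1)
  grid max=6 at (1,1)

(0,1) (1,1)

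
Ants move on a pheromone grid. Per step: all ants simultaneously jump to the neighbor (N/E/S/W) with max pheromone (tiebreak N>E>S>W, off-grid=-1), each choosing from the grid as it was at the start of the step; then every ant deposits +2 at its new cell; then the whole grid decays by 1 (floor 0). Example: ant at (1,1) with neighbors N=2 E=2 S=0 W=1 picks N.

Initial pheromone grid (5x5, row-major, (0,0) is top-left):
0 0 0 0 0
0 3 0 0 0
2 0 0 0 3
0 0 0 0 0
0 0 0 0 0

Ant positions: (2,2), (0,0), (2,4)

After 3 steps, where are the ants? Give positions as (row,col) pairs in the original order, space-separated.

Step 1: ant0:(2,2)->N->(1,2) | ant1:(0,0)->E->(0,1) | ant2:(2,4)->N->(1,4)
  grid max=2 at (1,1)
Step 2: ant0:(1,2)->W->(1,1) | ant1:(0,1)->S->(1,1) | ant2:(1,4)->S->(2,4)
  grid max=5 at (1,1)
Step 3: ant0:(1,1)->N->(0,1) | ant1:(1,1)->N->(0,1) | ant2:(2,4)->N->(1,4)
  grid max=4 at (1,1)

(0,1) (0,1) (1,4)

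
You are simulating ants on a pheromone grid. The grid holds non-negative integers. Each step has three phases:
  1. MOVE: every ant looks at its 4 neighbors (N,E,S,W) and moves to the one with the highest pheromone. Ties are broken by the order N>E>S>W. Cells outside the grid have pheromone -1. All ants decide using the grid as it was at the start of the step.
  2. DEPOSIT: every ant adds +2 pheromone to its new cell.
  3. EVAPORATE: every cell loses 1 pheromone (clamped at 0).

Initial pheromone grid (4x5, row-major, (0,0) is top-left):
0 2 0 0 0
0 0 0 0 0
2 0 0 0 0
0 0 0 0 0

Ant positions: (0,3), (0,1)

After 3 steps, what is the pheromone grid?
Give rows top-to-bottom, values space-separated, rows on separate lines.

After step 1: ants at (0,4),(0,2)
  0 1 1 0 1
  0 0 0 0 0
  1 0 0 0 0
  0 0 0 0 0
After step 2: ants at (1,4),(0,1)
  0 2 0 0 0
  0 0 0 0 1
  0 0 0 0 0
  0 0 0 0 0
After step 3: ants at (0,4),(0,2)
  0 1 1 0 1
  0 0 0 0 0
  0 0 0 0 0
  0 0 0 0 0

0 1 1 0 1
0 0 0 0 0
0 0 0 0 0
0 0 0 0 0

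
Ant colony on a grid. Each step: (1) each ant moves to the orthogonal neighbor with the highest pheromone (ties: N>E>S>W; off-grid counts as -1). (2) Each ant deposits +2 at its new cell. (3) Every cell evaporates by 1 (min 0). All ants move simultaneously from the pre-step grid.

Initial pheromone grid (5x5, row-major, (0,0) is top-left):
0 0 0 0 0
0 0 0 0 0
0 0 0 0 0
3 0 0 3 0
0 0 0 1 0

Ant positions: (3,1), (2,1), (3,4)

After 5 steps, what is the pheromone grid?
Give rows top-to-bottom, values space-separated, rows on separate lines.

After step 1: ants at (3,0),(1,1),(3,3)
  0 0 0 0 0
  0 1 0 0 0
  0 0 0 0 0
  4 0 0 4 0
  0 0 0 0 0
After step 2: ants at (2,0),(0,1),(2,3)
  0 1 0 0 0
  0 0 0 0 0
  1 0 0 1 0
  3 0 0 3 0
  0 0 0 0 0
After step 3: ants at (3,0),(0,2),(3,3)
  0 0 1 0 0
  0 0 0 0 0
  0 0 0 0 0
  4 0 0 4 0
  0 0 0 0 0
After step 4: ants at (2,0),(0,3),(2,3)
  0 0 0 1 0
  0 0 0 0 0
  1 0 0 1 0
  3 0 0 3 0
  0 0 0 0 0
After step 5: ants at (3,0),(0,4),(3,3)
  0 0 0 0 1
  0 0 0 0 0
  0 0 0 0 0
  4 0 0 4 0
  0 0 0 0 0

0 0 0 0 1
0 0 0 0 0
0 0 0 0 0
4 0 0 4 0
0 0 0 0 0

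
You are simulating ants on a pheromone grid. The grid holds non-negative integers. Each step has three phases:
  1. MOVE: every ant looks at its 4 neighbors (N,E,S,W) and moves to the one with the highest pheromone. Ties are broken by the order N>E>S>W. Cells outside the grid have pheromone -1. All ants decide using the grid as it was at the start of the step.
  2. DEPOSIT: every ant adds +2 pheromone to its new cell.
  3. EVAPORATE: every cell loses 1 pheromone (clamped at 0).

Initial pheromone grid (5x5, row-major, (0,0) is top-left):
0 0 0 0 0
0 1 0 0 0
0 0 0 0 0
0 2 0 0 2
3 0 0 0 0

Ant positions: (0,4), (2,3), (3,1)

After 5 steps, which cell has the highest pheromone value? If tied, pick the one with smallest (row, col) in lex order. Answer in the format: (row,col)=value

Answer: (1,3)=5

Derivation:
Step 1: ant0:(0,4)->S->(1,4) | ant1:(2,3)->N->(1,3) | ant2:(3,1)->N->(2,1)
  grid max=2 at (4,0)
Step 2: ant0:(1,4)->W->(1,3) | ant1:(1,3)->E->(1,4) | ant2:(2,1)->S->(3,1)
  grid max=2 at (1,3)
Step 3: ant0:(1,3)->E->(1,4) | ant1:(1,4)->W->(1,3) | ant2:(3,1)->N->(2,1)
  grid max=3 at (1,3)
Step 4: ant0:(1,4)->W->(1,3) | ant1:(1,3)->E->(1,4) | ant2:(2,1)->S->(3,1)
  grid max=4 at (1,3)
Step 5: ant0:(1,3)->E->(1,4) | ant1:(1,4)->W->(1,3) | ant2:(3,1)->N->(2,1)
  grid max=5 at (1,3)
Final grid:
  0 0 0 0 0
  0 0 0 5 5
  0 1 0 0 0
  0 1 0 0 0
  0 0 0 0 0
Max pheromone 5 at (1,3)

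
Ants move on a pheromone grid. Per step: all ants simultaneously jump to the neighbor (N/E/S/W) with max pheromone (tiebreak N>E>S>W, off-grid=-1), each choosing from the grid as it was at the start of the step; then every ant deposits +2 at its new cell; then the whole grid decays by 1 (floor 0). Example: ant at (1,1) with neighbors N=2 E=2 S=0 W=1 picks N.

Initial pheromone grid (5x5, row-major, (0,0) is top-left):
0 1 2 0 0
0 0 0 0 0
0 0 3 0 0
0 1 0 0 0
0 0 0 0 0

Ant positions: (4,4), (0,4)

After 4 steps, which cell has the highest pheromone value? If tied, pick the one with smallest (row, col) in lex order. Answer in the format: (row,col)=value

Answer: (0,4)=3

Derivation:
Step 1: ant0:(4,4)->N->(3,4) | ant1:(0,4)->S->(1,4)
  grid max=2 at (2,2)
Step 2: ant0:(3,4)->N->(2,4) | ant1:(1,4)->N->(0,4)
  grid max=1 at (0,4)
Step 3: ant0:(2,4)->N->(1,4) | ant1:(0,4)->S->(1,4)
  grid max=3 at (1,4)
Step 4: ant0:(1,4)->N->(0,4) | ant1:(1,4)->N->(0,4)
  grid max=3 at (0,4)
Final grid:
  0 0 0 0 3
  0 0 0 0 2
  0 0 0 0 0
  0 0 0 0 0
  0 0 0 0 0
Max pheromone 3 at (0,4)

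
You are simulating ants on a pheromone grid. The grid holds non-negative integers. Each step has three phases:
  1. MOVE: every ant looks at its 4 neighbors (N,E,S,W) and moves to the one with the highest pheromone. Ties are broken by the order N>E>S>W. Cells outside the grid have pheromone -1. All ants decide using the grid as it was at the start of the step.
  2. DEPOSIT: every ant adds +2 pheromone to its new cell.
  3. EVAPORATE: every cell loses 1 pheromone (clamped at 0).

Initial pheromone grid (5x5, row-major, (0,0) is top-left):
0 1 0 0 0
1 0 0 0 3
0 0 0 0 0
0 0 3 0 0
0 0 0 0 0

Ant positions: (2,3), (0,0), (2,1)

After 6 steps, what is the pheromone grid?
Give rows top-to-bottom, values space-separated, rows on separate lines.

After step 1: ants at (1,3),(0,1),(1,1)
  0 2 0 0 0
  0 1 0 1 2
  0 0 0 0 0
  0 0 2 0 0
  0 0 0 0 0
After step 2: ants at (1,4),(1,1),(0,1)
  0 3 0 0 0
  0 2 0 0 3
  0 0 0 0 0
  0 0 1 0 0
  0 0 0 0 0
After step 3: ants at (0,4),(0,1),(1,1)
  0 4 0 0 1
  0 3 0 0 2
  0 0 0 0 0
  0 0 0 0 0
  0 0 0 0 0
After step 4: ants at (1,4),(1,1),(0,1)
  0 5 0 0 0
  0 4 0 0 3
  0 0 0 0 0
  0 0 0 0 0
  0 0 0 0 0
After step 5: ants at (0,4),(0,1),(1,1)
  0 6 0 0 1
  0 5 0 0 2
  0 0 0 0 0
  0 0 0 0 0
  0 0 0 0 0
After step 6: ants at (1,4),(1,1),(0,1)
  0 7 0 0 0
  0 6 0 0 3
  0 0 0 0 0
  0 0 0 0 0
  0 0 0 0 0

0 7 0 0 0
0 6 0 0 3
0 0 0 0 0
0 0 0 0 0
0 0 0 0 0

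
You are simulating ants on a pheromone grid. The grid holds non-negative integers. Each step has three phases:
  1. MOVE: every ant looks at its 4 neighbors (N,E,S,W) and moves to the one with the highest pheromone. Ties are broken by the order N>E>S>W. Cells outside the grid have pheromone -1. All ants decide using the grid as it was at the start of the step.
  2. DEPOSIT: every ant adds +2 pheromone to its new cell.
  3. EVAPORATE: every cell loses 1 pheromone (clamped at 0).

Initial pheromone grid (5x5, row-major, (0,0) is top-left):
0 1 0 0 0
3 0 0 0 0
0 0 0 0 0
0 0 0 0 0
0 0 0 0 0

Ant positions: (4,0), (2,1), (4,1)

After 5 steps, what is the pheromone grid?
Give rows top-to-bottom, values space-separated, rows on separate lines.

After step 1: ants at (3,0),(1,1),(3,1)
  0 0 0 0 0
  2 1 0 0 0
  0 0 0 0 0
  1 1 0 0 0
  0 0 0 0 0
After step 2: ants at (3,1),(1,0),(3,0)
  0 0 0 0 0
  3 0 0 0 0
  0 0 0 0 0
  2 2 0 0 0
  0 0 0 0 0
After step 3: ants at (3,0),(0,0),(3,1)
  1 0 0 0 0
  2 0 0 0 0
  0 0 0 0 0
  3 3 0 0 0
  0 0 0 0 0
After step 4: ants at (3,1),(1,0),(3,0)
  0 0 0 0 0
  3 0 0 0 0
  0 0 0 0 0
  4 4 0 0 0
  0 0 0 0 0
After step 5: ants at (3,0),(0,0),(3,1)
  1 0 0 0 0
  2 0 0 0 0
  0 0 0 0 0
  5 5 0 0 0
  0 0 0 0 0

1 0 0 0 0
2 0 0 0 0
0 0 0 0 0
5 5 0 0 0
0 0 0 0 0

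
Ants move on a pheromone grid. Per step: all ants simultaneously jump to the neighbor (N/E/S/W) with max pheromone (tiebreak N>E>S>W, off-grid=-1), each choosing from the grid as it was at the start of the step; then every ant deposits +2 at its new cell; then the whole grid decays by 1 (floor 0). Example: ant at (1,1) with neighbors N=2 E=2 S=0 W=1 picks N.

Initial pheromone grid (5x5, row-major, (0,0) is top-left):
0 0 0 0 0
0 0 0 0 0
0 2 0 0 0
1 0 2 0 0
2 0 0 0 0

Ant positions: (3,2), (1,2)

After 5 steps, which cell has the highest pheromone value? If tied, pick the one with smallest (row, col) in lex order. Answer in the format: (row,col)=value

Answer: (0,4)=1

Derivation:
Step 1: ant0:(3,2)->N->(2,2) | ant1:(1,2)->N->(0,2)
  grid max=1 at (0,2)
Step 2: ant0:(2,2)->S->(3,2) | ant1:(0,2)->E->(0,3)
  grid max=2 at (3,2)
Step 3: ant0:(3,2)->N->(2,2) | ant1:(0,3)->E->(0,4)
  grid max=1 at (0,4)
Step 4: ant0:(2,2)->S->(3,2) | ant1:(0,4)->S->(1,4)
  grid max=2 at (3,2)
Step 5: ant0:(3,2)->N->(2,2) | ant1:(1,4)->N->(0,4)
  grid max=1 at (0,4)
Final grid:
  0 0 0 0 1
  0 0 0 0 0
  0 0 1 0 0
  0 0 1 0 0
  0 0 0 0 0
Max pheromone 1 at (0,4)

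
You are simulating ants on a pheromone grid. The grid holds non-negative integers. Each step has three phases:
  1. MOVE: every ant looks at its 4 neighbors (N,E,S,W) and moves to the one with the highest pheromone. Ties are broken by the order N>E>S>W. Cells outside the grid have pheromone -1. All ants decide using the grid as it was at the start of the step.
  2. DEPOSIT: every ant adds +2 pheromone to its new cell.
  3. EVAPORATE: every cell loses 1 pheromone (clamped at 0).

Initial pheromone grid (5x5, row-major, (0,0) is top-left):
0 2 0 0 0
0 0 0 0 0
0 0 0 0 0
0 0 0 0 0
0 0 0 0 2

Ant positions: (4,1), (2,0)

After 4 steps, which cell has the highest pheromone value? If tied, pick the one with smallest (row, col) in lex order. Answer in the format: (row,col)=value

Step 1: ant0:(4,1)->N->(3,1) | ant1:(2,0)->N->(1,0)
  grid max=1 at (0,1)
Step 2: ant0:(3,1)->N->(2,1) | ant1:(1,0)->N->(0,0)
  grid max=1 at (0,0)
Step 3: ant0:(2,1)->N->(1,1) | ant1:(0,0)->E->(0,1)
  grid max=1 at (0,1)
Step 4: ant0:(1,1)->N->(0,1) | ant1:(0,1)->S->(1,1)
  grid max=2 at (0,1)
Final grid:
  0 2 0 0 0
  0 2 0 0 0
  0 0 0 0 0
  0 0 0 0 0
  0 0 0 0 0
Max pheromone 2 at (0,1)

Answer: (0,1)=2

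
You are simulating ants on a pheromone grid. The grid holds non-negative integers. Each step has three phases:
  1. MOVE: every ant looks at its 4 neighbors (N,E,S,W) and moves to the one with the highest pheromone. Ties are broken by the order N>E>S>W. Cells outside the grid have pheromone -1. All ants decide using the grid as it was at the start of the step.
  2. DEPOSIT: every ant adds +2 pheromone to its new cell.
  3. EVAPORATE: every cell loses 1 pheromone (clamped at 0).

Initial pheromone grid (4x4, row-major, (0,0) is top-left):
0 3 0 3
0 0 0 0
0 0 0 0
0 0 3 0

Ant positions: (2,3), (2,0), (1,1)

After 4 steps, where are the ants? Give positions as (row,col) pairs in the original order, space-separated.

Step 1: ant0:(2,3)->N->(1,3) | ant1:(2,0)->N->(1,0) | ant2:(1,1)->N->(0,1)
  grid max=4 at (0,1)
Step 2: ant0:(1,3)->N->(0,3) | ant1:(1,0)->N->(0,0) | ant2:(0,1)->E->(0,2)
  grid max=3 at (0,1)
Step 3: ant0:(0,3)->W->(0,2) | ant1:(0,0)->E->(0,1) | ant2:(0,2)->E->(0,3)
  grid max=4 at (0,1)
Step 4: ant0:(0,2)->E->(0,3) | ant1:(0,1)->E->(0,2) | ant2:(0,3)->W->(0,2)
  grid max=5 at (0,2)

(0,3) (0,2) (0,2)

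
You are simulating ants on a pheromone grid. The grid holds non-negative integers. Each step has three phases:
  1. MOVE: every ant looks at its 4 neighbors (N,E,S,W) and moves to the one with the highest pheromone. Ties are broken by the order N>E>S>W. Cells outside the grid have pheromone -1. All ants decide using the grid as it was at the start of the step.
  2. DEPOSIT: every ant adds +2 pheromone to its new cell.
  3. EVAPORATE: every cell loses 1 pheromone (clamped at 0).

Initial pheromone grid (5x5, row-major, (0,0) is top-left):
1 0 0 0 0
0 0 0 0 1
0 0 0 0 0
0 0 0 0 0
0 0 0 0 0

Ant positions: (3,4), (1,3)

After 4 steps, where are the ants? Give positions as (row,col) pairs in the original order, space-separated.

Step 1: ant0:(3,4)->N->(2,4) | ant1:(1,3)->E->(1,4)
  grid max=2 at (1,4)
Step 2: ant0:(2,4)->N->(1,4) | ant1:(1,4)->S->(2,4)
  grid max=3 at (1,4)
Step 3: ant0:(1,4)->S->(2,4) | ant1:(2,4)->N->(1,4)
  grid max=4 at (1,4)
Step 4: ant0:(2,4)->N->(1,4) | ant1:(1,4)->S->(2,4)
  grid max=5 at (1,4)

(1,4) (2,4)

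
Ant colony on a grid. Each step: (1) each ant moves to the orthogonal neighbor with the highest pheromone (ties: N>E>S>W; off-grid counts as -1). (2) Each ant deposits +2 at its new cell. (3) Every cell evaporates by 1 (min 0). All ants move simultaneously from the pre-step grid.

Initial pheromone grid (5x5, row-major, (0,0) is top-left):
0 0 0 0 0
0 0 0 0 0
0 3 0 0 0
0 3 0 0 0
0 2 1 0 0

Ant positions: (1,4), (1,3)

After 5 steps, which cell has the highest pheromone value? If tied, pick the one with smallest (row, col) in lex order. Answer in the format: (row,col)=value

Answer: (0,3)=5

Derivation:
Step 1: ant0:(1,4)->N->(0,4) | ant1:(1,3)->N->(0,3)
  grid max=2 at (2,1)
Step 2: ant0:(0,4)->W->(0,3) | ant1:(0,3)->E->(0,4)
  grid max=2 at (0,3)
Step 3: ant0:(0,3)->E->(0,4) | ant1:(0,4)->W->(0,3)
  grid max=3 at (0,3)
Step 4: ant0:(0,4)->W->(0,3) | ant1:(0,3)->E->(0,4)
  grid max=4 at (0,3)
Step 5: ant0:(0,3)->E->(0,4) | ant1:(0,4)->W->(0,3)
  grid max=5 at (0,3)
Final grid:
  0 0 0 5 5
  0 0 0 0 0
  0 0 0 0 0
  0 0 0 0 0
  0 0 0 0 0
Max pheromone 5 at (0,3)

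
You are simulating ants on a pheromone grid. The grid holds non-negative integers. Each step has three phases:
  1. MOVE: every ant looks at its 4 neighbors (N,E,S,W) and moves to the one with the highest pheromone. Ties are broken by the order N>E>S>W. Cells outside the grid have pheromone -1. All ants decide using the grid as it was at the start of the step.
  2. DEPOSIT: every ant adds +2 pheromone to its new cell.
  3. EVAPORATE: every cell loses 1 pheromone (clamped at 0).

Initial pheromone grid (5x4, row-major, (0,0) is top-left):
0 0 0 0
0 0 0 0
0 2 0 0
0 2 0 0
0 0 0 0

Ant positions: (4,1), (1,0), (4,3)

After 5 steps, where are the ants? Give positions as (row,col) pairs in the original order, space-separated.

Step 1: ant0:(4,1)->N->(3,1) | ant1:(1,0)->N->(0,0) | ant2:(4,3)->N->(3,3)
  grid max=3 at (3,1)
Step 2: ant0:(3,1)->N->(2,1) | ant1:(0,0)->E->(0,1) | ant2:(3,3)->N->(2,3)
  grid max=2 at (2,1)
Step 3: ant0:(2,1)->S->(3,1) | ant1:(0,1)->E->(0,2) | ant2:(2,3)->N->(1,3)
  grid max=3 at (3,1)
Step 4: ant0:(3,1)->N->(2,1) | ant1:(0,2)->E->(0,3) | ant2:(1,3)->N->(0,3)
  grid max=3 at (0,3)
Step 5: ant0:(2,1)->S->(3,1) | ant1:(0,3)->S->(1,3) | ant2:(0,3)->S->(1,3)
  grid max=3 at (1,3)

(3,1) (1,3) (1,3)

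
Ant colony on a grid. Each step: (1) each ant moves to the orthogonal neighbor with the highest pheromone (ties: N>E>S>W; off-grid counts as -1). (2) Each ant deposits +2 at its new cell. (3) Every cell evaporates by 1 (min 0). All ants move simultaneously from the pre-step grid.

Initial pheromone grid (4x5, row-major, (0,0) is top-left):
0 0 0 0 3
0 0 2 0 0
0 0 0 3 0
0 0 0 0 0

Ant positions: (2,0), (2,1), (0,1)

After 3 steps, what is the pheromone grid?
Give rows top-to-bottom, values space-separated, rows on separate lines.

After step 1: ants at (1,0),(1,1),(0,2)
  0 0 1 0 2
  1 1 1 0 0
  0 0 0 2 0
  0 0 0 0 0
After step 2: ants at (1,1),(1,2),(1,2)
  0 0 0 0 1
  0 2 4 0 0
  0 0 0 1 0
  0 0 0 0 0
After step 3: ants at (1,2),(1,1),(1,1)
  0 0 0 0 0
  0 5 5 0 0
  0 0 0 0 0
  0 0 0 0 0

0 0 0 0 0
0 5 5 0 0
0 0 0 0 0
0 0 0 0 0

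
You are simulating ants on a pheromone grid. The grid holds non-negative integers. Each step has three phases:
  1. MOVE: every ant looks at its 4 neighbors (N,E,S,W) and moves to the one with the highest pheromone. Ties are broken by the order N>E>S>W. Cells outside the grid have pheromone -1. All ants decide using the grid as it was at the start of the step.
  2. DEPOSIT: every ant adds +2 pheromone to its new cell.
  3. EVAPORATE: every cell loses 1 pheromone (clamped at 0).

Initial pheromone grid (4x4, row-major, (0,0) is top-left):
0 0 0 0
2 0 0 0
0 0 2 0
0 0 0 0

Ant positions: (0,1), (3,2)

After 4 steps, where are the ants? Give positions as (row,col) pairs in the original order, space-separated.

Step 1: ant0:(0,1)->E->(0,2) | ant1:(3,2)->N->(2,2)
  grid max=3 at (2,2)
Step 2: ant0:(0,2)->E->(0,3) | ant1:(2,2)->N->(1,2)
  grid max=2 at (2,2)
Step 3: ant0:(0,3)->S->(1,3) | ant1:(1,2)->S->(2,2)
  grid max=3 at (2,2)
Step 4: ant0:(1,3)->N->(0,3) | ant1:(2,2)->N->(1,2)
  grid max=2 at (2,2)

(0,3) (1,2)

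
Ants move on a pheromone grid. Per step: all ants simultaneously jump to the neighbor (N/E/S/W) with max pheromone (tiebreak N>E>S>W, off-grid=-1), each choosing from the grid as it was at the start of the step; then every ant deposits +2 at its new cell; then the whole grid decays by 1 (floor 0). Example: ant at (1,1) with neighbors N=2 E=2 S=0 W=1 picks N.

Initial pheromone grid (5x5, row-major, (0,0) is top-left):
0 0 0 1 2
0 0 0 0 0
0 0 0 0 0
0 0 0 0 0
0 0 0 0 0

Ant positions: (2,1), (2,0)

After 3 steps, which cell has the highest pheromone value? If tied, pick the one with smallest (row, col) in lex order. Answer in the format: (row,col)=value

Step 1: ant0:(2,1)->N->(1,1) | ant1:(2,0)->N->(1,0)
  grid max=1 at (0,4)
Step 2: ant0:(1,1)->W->(1,0) | ant1:(1,0)->E->(1,1)
  grid max=2 at (1,0)
Step 3: ant0:(1,0)->E->(1,1) | ant1:(1,1)->W->(1,0)
  grid max=3 at (1,0)
Final grid:
  0 0 0 0 0
  3 3 0 0 0
  0 0 0 0 0
  0 0 0 0 0
  0 0 0 0 0
Max pheromone 3 at (1,0)

Answer: (1,0)=3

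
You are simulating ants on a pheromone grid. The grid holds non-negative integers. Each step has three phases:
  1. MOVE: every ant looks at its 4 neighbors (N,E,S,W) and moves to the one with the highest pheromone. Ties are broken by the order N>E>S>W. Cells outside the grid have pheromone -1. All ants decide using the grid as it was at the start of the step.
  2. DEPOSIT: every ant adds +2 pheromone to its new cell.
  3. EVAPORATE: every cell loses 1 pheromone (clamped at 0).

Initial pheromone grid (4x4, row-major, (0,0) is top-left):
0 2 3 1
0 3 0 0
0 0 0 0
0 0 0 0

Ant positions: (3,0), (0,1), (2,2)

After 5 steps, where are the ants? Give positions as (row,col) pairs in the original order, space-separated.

Step 1: ant0:(3,0)->N->(2,0) | ant1:(0,1)->E->(0,2) | ant2:(2,2)->N->(1,2)
  grid max=4 at (0,2)
Step 2: ant0:(2,0)->N->(1,0) | ant1:(0,2)->S->(1,2) | ant2:(1,2)->N->(0,2)
  grid max=5 at (0,2)
Step 3: ant0:(1,0)->E->(1,1) | ant1:(1,2)->N->(0,2) | ant2:(0,2)->S->(1,2)
  grid max=6 at (0,2)
Step 4: ant0:(1,1)->E->(1,2) | ant1:(0,2)->S->(1,2) | ant2:(1,2)->N->(0,2)
  grid max=7 at (0,2)
Step 5: ant0:(1,2)->N->(0,2) | ant1:(1,2)->N->(0,2) | ant2:(0,2)->S->(1,2)
  grid max=10 at (0,2)

(0,2) (0,2) (1,2)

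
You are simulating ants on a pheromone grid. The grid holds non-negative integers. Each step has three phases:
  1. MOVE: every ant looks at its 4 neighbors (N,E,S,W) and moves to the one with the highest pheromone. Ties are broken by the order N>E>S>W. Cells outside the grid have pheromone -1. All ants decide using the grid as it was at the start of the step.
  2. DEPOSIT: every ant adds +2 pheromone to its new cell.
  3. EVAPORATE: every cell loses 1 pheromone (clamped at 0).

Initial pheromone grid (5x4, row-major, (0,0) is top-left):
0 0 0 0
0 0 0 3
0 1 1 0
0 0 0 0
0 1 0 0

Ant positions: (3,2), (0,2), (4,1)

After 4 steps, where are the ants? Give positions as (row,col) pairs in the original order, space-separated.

Step 1: ant0:(3,2)->N->(2,2) | ant1:(0,2)->E->(0,3) | ant2:(4,1)->N->(3,1)
  grid max=2 at (1,3)
Step 2: ant0:(2,2)->N->(1,2) | ant1:(0,3)->S->(1,3) | ant2:(3,1)->N->(2,1)
  grid max=3 at (1,3)
Step 3: ant0:(1,2)->E->(1,3) | ant1:(1,3)->W->(1,2) | ant2:(2,1)->E->(2,2)
  grid max=4 at (1,3)
Step 4: ant0:(1,3)->W->(1,2) | ant1:(1,2)->E->(1,3) | ant2:(2,2)->N->(1,2)
  grid max=5 at (1,2)

(1,2) (1,3) (1,2)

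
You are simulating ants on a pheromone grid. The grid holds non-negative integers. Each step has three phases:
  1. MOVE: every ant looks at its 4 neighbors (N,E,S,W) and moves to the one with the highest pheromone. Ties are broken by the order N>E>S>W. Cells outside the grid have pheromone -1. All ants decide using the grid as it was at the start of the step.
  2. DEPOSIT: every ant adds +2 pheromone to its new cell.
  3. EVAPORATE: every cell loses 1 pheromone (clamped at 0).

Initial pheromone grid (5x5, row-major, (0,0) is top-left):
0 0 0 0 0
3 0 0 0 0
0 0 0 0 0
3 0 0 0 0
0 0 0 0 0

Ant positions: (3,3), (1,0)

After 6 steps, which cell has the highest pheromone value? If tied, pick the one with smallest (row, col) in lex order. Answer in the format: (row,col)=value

Answer: (1,0)=3

Derivation:
Step 1: ant0:(3,3)->N->(2,3) | ant1:(1,0)->N->(0,0)
  grid max=2 at (1,0)
Step 2: ant0:(2,3)->N->(1,3) | ant1:(0,0)->S->(1,0)
  grid max=3 at (1,0)
Step 3: ant0:(1,3)->N->(0,3) | ant1:(1,0)->N->(0,0)
  grid max=2 at (1,0)
Step 4: ant0:(0,3)->E->(0,4) | ant1:(0,0)->S->(1,0)
  grid max=3 at (1,0)
Step 5: ant0:(0,4)->S->(1,4) | ant1:(1,0)->N->(0,0)
  grid max=2 at (1,0)
Step 6: ant0:(1,4)->N->(0,4) | ant1:(0,0)->S->(1,0)
  grid max=3 at (1,0)
Final grid:
  0 0 0 0 1
  3 0 0 0 0
  0 0 0 0 0
  0 0 0 0 0
  0 0 0 0 0
Max pheromone 3 at (1,0)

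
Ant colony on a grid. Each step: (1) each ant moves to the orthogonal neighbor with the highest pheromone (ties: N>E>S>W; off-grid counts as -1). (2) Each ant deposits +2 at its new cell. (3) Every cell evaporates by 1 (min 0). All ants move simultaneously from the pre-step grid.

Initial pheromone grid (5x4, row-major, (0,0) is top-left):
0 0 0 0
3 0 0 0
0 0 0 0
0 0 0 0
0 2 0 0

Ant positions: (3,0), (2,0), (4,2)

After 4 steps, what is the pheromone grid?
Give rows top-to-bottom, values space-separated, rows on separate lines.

After step 1: ants at (2,0),(1,0),(4,1)
  0 0 0 0
  4 0 0 0
  1 0 0 0
  0 0 0 0
  0 3 0 0
After step 2: ants at (1,0),(2,0),(3,1)
  0 0 0 0
  5 0 0 0
  2 0 0 0
  0 1 0 0
  0 2 0 0
After step 3: ants at (2,0),(1,0),(4,1)
  0 0 0 0
  6 0 0 0
  3 0 0 0
  0 0 0 0
  0 3 0 0
After step 4: ants at (1,0),(2,0),(3,1)
  0 0 0 0
  7 0 0 0
  4 0 0 0
  0 1 0 0
  0 2 0 0

0 0 0 0
7 0 0 0
4 0 0 0
0 1 0 0
0 2 0 0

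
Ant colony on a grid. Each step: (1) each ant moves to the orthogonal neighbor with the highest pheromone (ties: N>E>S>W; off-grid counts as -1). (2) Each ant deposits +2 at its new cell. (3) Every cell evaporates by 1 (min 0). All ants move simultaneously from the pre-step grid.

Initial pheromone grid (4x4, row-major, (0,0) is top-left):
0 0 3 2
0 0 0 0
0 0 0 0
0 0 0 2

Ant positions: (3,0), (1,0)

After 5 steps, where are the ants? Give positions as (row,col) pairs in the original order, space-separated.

Step 1: ant0:(3,0)->N->(2,0) | ant1:(1,0)->N->(0,0)
  grid max=2 at (0,2)
Step 2: ant0:(2,0)->N->(1,0) | ant1:(0,0)->E->(0,1)
  grid max=1 at (0,1)
Step 3: ant0:(1,0)->N->(0,0) | ant1:(0,1)->E->(0,2)
  grid max=2 at (0,2)
Step 4: ant0:(0,0)->E->(0,1) | ant1:(0,2)->E->(0,3)
  grid max=1 at (0,1)
Step 5: ant0:(0,1)->E->(0,2) | ant1:(0,3)->W->(0,2)
  grid max=4 at (0,2)

(0,2) (0,2)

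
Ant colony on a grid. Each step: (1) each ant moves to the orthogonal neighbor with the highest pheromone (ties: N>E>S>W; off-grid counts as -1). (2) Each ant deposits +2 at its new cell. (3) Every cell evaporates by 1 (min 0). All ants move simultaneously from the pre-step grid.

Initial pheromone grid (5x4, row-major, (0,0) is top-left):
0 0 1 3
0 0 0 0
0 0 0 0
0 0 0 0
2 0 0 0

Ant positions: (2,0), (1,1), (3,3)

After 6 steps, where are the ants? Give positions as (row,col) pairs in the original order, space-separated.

Step 1: ant0:(2,0)->N->(1,0) | ant1:(1,1)->N->(0,1) | ant2:(3,3)->N->(2,3)
  grid max=2 at (0,3)
Step 2: ant0:(1,0)->N->(0,0) | ant1:(0,1)->E->(0,2) | ant2:(2,3)->N->(1,3)
  grid max=1 at (0,0)
Step 3: ant0:(0,0)->E->(0,1) | ant1:(0,2)->E->(0,3) | ant2:(1,3)->N->(0,3)
  grid max=4 at (0,3)
Step 4: ant0:(0,1)->E->(0,2) | ant1:(0,3)->S->(1,3) | ant2:(0,3)->S->(1,3)
  grid max=3 at (0,3)
Step 5: ant0:(0,2)->E->(0,3) | ant1:(1,3)->N->(0,3) | ant2:(1,3)->N->(0,3)
  grid max=8 at (0,3)
Step 6: ant0:(0,3)->S->(1,3) | ant1:(0,3)->S->(1,3) | ant2:(0,3)->S->(1,3)
  grid max=7 at (0,3)

(1,3) (1,3) (1,3)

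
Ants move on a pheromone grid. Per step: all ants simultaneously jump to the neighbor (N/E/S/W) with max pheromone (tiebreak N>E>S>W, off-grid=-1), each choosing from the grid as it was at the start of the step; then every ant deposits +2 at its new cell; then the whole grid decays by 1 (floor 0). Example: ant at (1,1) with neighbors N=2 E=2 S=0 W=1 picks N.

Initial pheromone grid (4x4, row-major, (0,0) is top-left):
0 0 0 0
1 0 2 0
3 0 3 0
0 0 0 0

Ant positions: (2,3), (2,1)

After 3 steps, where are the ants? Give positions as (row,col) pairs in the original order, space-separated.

Step 1: ant0:(2,3)->W->(2,2) | ant1:(2,1)->E->(2,2)
  grid max=6 at (2,2)
Step 2: ant0:(2,2)->N->(1,2) | ant1:(2,2)->N->(1,2)
  grid max=5 at (2,2)
Step 3: ant0:(1,2)->S->(2,2) | ant1:(1,2)->S->(2,2)
  grid max=8 at (2,2)

(2,2) (2,2)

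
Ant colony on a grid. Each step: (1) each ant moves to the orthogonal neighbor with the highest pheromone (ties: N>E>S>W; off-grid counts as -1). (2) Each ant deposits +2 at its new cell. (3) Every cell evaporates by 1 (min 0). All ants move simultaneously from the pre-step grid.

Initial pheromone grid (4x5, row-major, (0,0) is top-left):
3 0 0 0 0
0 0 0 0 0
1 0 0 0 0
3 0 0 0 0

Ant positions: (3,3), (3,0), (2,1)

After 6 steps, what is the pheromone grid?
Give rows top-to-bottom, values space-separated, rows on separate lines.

After step 1: ants at (2,3),(2,0),(2,0)
  2 0 0 0 0
  0 0 0 0 0
  4 0 0 1 0
  2 0 0 0 0
After step 2: ants at (1,3),(3,0),(3,0)
  1 0 0 0 0
  0 0 0 1 0
  3 0 0 0 0
  5 0 0 0 0
After step 3: ants at (0,3),(2,0),(2,0)
  0 0 0 1 0
  0 0 0 0 0
  6 0 0 0 0
  4 0 0 0 0
After step 4: ants at (0,4),(3,0),(3,0)
  0 0 0 0 1
  0 0 0 0 0
  5 0 0 0 0
  7 0 0 0 0
After step 5: ants at (1,4),(2,0),(2,0)
  0 0 0 0 0
  0 0 0 0 1
  8 0 0 0 0
  6 0 0 0 0
After step 6: ants at (0,4),(3,0),(3,0)
  0 0 0 0 1
  0 0 0 0 0
  7 0 0 0 0
  9 0 0 0 0

0 0 0 0 1
0 0 0 0 0
7 0 0 0 0
9 0 0 0 0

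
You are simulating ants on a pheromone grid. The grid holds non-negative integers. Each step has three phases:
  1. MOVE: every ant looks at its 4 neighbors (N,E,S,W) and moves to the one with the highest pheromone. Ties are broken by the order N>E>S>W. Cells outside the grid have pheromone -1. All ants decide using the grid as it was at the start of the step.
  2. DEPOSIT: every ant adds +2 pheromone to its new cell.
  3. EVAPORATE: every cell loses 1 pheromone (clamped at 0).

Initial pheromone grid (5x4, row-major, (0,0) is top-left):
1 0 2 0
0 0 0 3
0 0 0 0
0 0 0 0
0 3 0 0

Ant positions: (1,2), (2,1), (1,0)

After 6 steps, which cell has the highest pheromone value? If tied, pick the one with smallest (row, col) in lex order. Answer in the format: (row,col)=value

Step 1: ant0:(1,2)->E->(1,3) | ant1:(2,1)->N->(1,1) | ant2:(1,0)->N->(0,0)
  grid max=4 at (1,3)
Step 2: ant0:(1,3)->N->(0,3) | ant1:(1,1)->N->(0,1) | ant2:(0,0)->E->(0,1)
  grid max=3 at (0,1)
Step 3: ant0:(0,3)->S->(1,3) | ant1:(0,1)->W->(0,0) | ant2:(0,1)->W->(0,0)
  grid max=4 at (0,0)
Step 4: ant0:(1,3)->N->(0,3) | ant1:(0,0)->E->(0,1) | ant2:(0,0)->E->(0,1)
  grid max=5 at (0,1)
Step 5: ant0:(0,3)->S->(1,3) | ant1:(0,1)->W->(0,0) | ant2:(0,1)->W->(0,0)
  grid max=6 at (0,0)
Step 6: ant0:(1,3)->N->(0,3) | ant1:(0,0)->E->(0,1) | ant2:(0,0)->E->(0,1)
  grid max=7 at (0,1)
Final grid:
  5 7 0 1
  0 0 0 3
  0 0 0 0
  0 0 0 0
  0 0 0 0
Max pheromone 7 at (0,1)

Answer: (0,1)=7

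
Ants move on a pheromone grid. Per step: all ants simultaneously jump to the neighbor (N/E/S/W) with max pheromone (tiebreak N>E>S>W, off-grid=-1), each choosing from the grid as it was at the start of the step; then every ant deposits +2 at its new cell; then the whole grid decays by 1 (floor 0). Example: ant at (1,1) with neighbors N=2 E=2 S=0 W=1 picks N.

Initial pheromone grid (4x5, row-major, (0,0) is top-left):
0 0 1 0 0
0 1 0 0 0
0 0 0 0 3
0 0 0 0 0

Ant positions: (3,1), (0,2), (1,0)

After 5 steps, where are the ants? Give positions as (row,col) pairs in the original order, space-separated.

Step 1: ant0:(3,1)->N->(2,1) | ant1:(0,2)->E->(0,3) | ant2:(1,0)->E->(1,1)
  grid max=2 at (1,1)
Step 2: ant0:(2,1)->N->(1,1) | ant1:(0,3)->E->(0,4) | ant2:(1,1)->S->(2,1)
  grid max=3 at (1,1)
Step 3: ant0:(1,1)->S->(2,1) | ant1:(0,4)->S->(1,4) | ant2:(2,1)->N->(1,1)
  grid max=4 at (1,1)
Step 4: ant0:(2,1)->N->(1,1) | ant1:(1,4)->N->(0,4) | ant2:(1,1)->S->(2,1)
  grid max=5 at (1,1)
Step 5: ant0:(1,1)->S->(2,1) | ant1:(0,4)->S->(1,4) | ant2:(2,1)->N->(1,1)
  grid max=6 at (1,1)

(2,1) (1,4) (1,1)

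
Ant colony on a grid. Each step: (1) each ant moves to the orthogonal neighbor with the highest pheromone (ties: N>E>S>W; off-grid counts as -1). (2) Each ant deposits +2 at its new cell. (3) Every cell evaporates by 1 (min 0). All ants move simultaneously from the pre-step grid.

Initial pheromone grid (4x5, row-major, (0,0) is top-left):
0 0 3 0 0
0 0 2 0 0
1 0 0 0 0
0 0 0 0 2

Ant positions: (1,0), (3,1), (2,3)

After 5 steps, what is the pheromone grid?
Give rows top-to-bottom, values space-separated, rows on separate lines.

After step 1: ants at (2,0),(2,1),(1,3)
  0 0 2 0 0
  0 0 1 1 0
  2 1 0 0 0
  0 0 0 0 1
After step 2: ants at (2,1),(2,0),(1,2)
  0 0 1 0 0
  0 0 2 0 0
  3 2 0 0 0
  0 0 0 0 0
After step 3: ants at (2,0),(2,1),(0,2)
  0 0 2 0 0
  0 0 1 0 0
  4 3 0 0 0
  0 0 0 0 0
After step 4: ants at (2,1),(2,0),(1,2)
  0 0 1 0 0
  0 0 2 0 0
  5 4 0 0 0
  0 0 0 0 0
After step 5: ants at (2,0),(2,1),(0,2)
  0 0 2 0 0
  0 0 1 0 0
  6 5 0 0 0
  0 0 0 0 0

0 0 2 0 0
0 0 1 0 0
6 5 0 0 0
0 0 0 0 0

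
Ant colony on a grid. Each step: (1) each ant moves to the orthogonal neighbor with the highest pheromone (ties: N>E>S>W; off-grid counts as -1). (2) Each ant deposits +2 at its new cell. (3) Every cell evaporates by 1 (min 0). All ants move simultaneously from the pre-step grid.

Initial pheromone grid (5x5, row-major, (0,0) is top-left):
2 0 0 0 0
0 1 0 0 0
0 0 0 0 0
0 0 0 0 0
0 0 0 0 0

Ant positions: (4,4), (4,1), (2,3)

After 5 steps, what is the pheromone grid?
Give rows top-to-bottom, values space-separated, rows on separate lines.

After step 1: ants at (3,4),(3,1),(1,3)
  1 0 0 0 0
  0 0 0 1 0
  0 0 0 0 0
  0 1 0 0 1
  0 0 0 0 0
After step 2: ants at (2,4),(2,1),(0,3)
  0 0 0 1 0
  0 0 0 0 0
  0 1 0 0 1
  0 0 0 0 0
  0 0 0 0 0
After step 3: ants at (1,4),(1,1),(0,4)
  0 0 0 0 1
  0 1 0 0 1
  0 0 0 0 0
  0 0 0 0 0
  0 0 0 0 0
After step 4: ants at (0,4),(0,1),(1,4)
  0 1 0 0 2
  0 0 0 0 2
  0 0 0 0 0
  0 0 0 0 0
  0 0 0 0 0
After step 5: ants at (1,4),(0,2),(0,4)
  0 0 1 0 3
  0 0 0 0 3
  0 0 0 0 0
  0 0 0 0 0
  0 0 0 0 0

0 0 1 0 3
0 0 0 0 3
0 0 0 0 0
0 0 0 0 0
0 0 0 0 0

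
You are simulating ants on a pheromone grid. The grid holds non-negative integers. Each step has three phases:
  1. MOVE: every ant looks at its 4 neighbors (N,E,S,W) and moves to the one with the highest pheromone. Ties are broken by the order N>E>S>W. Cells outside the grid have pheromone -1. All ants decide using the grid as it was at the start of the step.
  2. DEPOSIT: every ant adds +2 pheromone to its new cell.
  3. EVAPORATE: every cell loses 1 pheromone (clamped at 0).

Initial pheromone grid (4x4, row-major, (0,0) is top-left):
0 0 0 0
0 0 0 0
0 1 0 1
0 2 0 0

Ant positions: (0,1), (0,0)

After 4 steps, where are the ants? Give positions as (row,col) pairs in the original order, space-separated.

Step 1: ant0:(0,1)->E->(0,2) | ant1:(0,0)->E->(0,1)
  grid max=1 at (0,1)
Step 2: ant0:(0,2)->W->(0,1) | ant1:(0,1)->E->(0,2)
  grid max=2 at (0,1)
Step 3: ant0:(0,1)->E->(0,2) | ant1:(0,2)->W->(0,1)
  grid max=3 at (0,1)
Step 4: ant0:(0,2)->W->(0,1) | ant1:(0,1)->E->(0,2)
  grid max=4 at (0,1)

(0,1) (0,2)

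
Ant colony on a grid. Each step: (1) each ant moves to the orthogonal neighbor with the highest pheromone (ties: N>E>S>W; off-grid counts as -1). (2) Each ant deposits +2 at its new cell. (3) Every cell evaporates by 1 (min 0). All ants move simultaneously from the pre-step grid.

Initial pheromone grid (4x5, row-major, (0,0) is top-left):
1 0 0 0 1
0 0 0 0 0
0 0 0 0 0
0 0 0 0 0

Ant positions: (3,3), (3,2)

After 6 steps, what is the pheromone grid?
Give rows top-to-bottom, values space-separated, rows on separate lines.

After step 1: ants at (2,3),(2,2)
  0 0 0 0 0
  0 0 0 0 0
  0 0 1 1 0
  0 0 0 0 0
After step 2: ants at (2,2),(2,3)
  0 0 0 0 0
  0 0 0 0 0
  0 0 2 2 0
  0 0 0 0 0
After step 3: ants at (2,3),(2,2)
  0 0 0 0 0
  0 0 0 0 0
  0 0 3 3 0
  0 0 0 0 0
After step 4: ants at (2,2),(2,3)
  0 0 0 0 0
  0 0 0 0 0
  0 0 4 4 0
  0 0 0 0 0
After step 5: ants at (2,3),(2,2)
  0 0 0 0 0
  0 0 0 0 0
  0 0 5 5 0
  0 0 0 0 0
After step 6: ants at (2,2),(2,3)
  0 0 0 0 0
  0 0 0 0 0
  0 0 6 6 0
  0 0 0 0 0

0 0 0 0 0
0 0 0 0 0
0 0 6 6 0
0 0 0 0 0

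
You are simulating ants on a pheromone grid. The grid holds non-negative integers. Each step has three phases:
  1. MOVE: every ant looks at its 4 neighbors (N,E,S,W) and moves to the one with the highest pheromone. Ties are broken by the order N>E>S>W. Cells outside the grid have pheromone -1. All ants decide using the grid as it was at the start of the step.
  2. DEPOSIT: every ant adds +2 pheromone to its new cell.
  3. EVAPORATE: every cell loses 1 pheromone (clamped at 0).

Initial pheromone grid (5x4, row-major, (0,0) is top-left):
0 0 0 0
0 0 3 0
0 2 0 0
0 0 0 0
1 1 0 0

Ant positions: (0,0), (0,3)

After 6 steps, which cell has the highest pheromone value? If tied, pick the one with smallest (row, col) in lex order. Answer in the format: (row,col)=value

Answer: (1,2)=7

Derivation:
Step 1: ant0:(0,0)->E->(0,1) | ant1:(0,3)->S->(1,3)
  grid max=2 at (1,2)
Step 2: ant0:(0,1)->E->(0,2) | ant1:(1,3)->W->(1,2)
  grid max=3 at (1,2)
Step 3: ant0:(0,2)->S->(1,2) | ant1:(1,2)->N->(0,2)
  grid max=4 at (1,2)
Step 4: ant0:(1,2)->N->(0,2) | ant1:(0,2)->S->(1,2)
  grid max=5 at (1,2)
Step 5: ant0:(0,2)->S->(1,2) | ant1:(1,2)->N->(0,2)
  grid max=6 at (1,2)
Step 6: ant0:(1,2)->N->(0,2) | ant1:(0,2)->S->(1,2)
  grid max=7 at (1,2)
Final grid:
  0 0 5 0
  0 0 7 0
  0 0 0 0
  0 0 0 0
  0 0 0 0
Max pheromone 7 at (1,2)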